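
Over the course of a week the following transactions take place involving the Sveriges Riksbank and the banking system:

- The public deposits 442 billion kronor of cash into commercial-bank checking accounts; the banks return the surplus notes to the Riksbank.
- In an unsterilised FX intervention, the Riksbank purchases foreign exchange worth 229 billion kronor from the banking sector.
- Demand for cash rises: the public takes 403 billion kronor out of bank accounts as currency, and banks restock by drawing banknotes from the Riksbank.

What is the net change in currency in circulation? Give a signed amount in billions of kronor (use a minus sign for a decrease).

-39 billion

Currency deposit 442 billion kronor: notes return to the central bank → −442B.
FX purchase 229 billion kronor: no currency enters or leaves circulation → 0.
Currency withdrawal 403 billion kronor: notes leave the central bank → +403B.
Net: −442 + 0 + 403 = -39 billion.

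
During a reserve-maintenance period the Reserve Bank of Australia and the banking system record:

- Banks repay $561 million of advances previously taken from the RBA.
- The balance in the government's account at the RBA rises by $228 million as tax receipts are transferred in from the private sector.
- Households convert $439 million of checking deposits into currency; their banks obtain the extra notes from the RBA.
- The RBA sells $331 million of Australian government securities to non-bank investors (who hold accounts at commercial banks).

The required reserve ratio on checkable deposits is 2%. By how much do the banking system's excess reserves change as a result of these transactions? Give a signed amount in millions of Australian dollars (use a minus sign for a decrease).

Discount-window repayment $561 million: reserves −$561M, deposits 0.
Government account inflow $228 million: reserves −$228M, deposits −$228M.
Currency withdrawal $439 million: reserves −$439M, deposits −$439M.
Asset sale (to non-banks) $331 million: reserves −$331M, deposits −$331M.
Totals: Δreserves = −$1559M, Δdeposits = −$998M.
Δrequired reserves = 2% × −$998M = −$19.96M.
Δexcess reserves = Δreserves − Δrequired = −$1559M − (−$19.96M) = -$1539.04 million.

-$1539.04 million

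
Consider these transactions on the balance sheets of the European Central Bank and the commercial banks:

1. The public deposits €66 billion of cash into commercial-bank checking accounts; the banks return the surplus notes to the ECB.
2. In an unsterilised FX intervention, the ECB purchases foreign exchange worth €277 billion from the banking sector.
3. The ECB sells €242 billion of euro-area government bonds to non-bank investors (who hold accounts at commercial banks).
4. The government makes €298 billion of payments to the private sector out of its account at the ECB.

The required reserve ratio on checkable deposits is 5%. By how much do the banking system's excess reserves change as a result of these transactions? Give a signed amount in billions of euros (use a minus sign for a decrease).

+€392.9 billion

Currency deposit €66 billion: reserves +€66B, deposits +€66B.
FX purchase €277 billion: reserves +€277B, deposits 0.
Asset sale (to non-banks) €242 billion: reserves −€242B, deposits −€242B.
Government spending €298 billion: reserves +€298B, deposits +€298B.
Totals: Δreserves = +€399B, Δdeposits = +€122B.
Δrequired reserves = 5% × +€122B = +€6.1B.
Δexcess reserves = Δreserves − Δrequired = +€399B − (+€6.1B) = +€392.9 billion.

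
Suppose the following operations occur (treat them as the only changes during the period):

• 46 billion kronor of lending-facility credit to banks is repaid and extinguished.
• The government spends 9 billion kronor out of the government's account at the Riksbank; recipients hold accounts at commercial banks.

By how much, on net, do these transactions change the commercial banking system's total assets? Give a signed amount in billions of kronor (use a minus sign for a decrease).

-37 billion

Riksbank balance sheet:
  Assets:      Loans to banks −46B
  Liabilities: Bank reserves −37B, Government deposits −9B
Commercial banking system:
  Assets:      Reserves at CB −37B
  Liabilities: Checkable deposits +9B, Borrowings from CB −46B
Change in total bank assets = -37 billion.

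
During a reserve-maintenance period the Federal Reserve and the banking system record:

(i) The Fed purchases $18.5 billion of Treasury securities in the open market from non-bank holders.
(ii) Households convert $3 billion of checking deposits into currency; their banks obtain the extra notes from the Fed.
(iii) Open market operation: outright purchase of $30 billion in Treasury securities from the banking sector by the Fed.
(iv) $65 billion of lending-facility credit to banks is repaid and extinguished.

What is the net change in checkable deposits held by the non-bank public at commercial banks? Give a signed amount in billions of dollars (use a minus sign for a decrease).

Asset purchase (from non-banks) $18.5 billion: non-bank counterparties' bank balances rise → +$18.5B.
Currency withdrawal $3 billion: non-bank counterparties' bank balances fall → −$3B.
OMO purchase (from banks) $30 billion: the counterparty is a bank, so public deposits are unchanged → 0.
Discount-window repayment $65 billion: the counterparty is a bank, so public deposits are unchanged → 0.
Net: 18.5 − 3 + 0 + 0 = +$15.5 billion.

+$15.5 billion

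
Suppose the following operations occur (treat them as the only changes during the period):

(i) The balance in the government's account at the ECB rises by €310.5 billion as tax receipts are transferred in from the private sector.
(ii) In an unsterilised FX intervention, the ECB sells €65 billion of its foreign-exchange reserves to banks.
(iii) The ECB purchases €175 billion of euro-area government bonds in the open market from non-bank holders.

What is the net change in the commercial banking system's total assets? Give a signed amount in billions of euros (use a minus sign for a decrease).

Government account inflow €310.5 billion: bank balance sheets shrink → −€310.5B.
FX sale €65 billion: just an asset swap on bank balance sheets → 0.
Asset purchase (from non-banks) €175 billion: bank balance sheets expand → +€175B.
Net: −310.5 + 0 + 175 = -€135.5 billion.

-€135.5 billion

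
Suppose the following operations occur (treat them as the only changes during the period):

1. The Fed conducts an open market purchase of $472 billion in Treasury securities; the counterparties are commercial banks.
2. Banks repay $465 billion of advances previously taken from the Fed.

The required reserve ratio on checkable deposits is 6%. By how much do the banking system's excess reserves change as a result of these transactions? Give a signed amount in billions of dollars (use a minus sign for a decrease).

OMO purchase (from banks) $472 billion: reserves +$472B, deposits 0.
Discount-window repayment $465 billion: reserves −$465B, deposits 0.
Totals: Δreserves = +$7B, Δdeposits = 0.
Δrequired reserves = 6% × 0 = 0.
Δexcess reserves = Δreserves − Δrequired = +$7B − (0) = +$7 billion.

+$7 billion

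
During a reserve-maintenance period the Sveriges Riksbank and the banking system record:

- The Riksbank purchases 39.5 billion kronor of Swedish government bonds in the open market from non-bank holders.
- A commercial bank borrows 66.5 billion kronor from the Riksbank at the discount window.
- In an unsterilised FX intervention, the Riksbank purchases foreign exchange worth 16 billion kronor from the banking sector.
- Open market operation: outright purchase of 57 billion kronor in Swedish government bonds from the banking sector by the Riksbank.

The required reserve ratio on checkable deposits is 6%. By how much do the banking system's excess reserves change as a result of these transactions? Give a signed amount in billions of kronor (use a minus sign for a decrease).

Asset purchase (from non-banks) 39.5 billion kronor: reserves +39.5B, deposits +39.5B.
Discount-window loan 66.5 billion kronor: reserves +66.5B, deposits 0.
FX purchase 16 billion kronor: reserves +16B, deposits 0.
OMO purchase (from banks) 57 billion kronor: reserves +57B, deposits 0.
Totals: Δreserves = +179B, Δdeposits = +39.5B.
Δrequired reserves = 6% × +39.5B = +2.37B.
Δexcess reserves = Δreserves − Δrequired = +179B − (+2.37B) = +176.63 billion.

+176.63 billion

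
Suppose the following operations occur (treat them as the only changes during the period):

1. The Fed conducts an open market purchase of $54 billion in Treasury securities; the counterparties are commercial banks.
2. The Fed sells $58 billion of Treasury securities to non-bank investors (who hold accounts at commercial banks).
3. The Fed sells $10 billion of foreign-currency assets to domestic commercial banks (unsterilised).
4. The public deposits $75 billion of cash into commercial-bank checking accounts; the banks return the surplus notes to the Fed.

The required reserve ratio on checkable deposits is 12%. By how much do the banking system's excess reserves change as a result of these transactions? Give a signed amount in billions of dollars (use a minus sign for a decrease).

OMO purchase (from banks) $54 billion: reserves +$54B, deposits 0.
Asset sale (to non-banks) $58 billion: reserves −$58B, deposits −$58B.
FX sale $10 billion: reserves −$10B, deposits 0.
Currency deposit $75 billion: reserves +$75B, deposits +$75B.
Totals: Δreserves = +$61B, Δdeposits = +$17B.
Δrequired reserves = 12% × +$17B = +$2.04B.
Δexcess reserves = Δreserves − Δrequired = +$61B − (+$2.04B) = +$58.96 billion.

+$58.96 billion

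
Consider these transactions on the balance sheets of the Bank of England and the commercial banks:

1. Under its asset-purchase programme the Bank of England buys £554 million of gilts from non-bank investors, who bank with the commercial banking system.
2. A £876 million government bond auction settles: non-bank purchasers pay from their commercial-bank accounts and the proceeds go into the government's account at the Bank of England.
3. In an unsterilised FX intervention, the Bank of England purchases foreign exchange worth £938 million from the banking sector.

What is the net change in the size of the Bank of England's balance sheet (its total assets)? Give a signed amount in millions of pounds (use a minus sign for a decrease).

Asset purchase (from non-banks) £554 million: a Bank of England asset is acquired → +£554M.
Government account inflow £876 million: only the composition of liabilities changes → 0.
FX purchase £938 million: a Bank of England asset is acquired → +£938M.
Net: 554 + 0 + 938 = +£1492 million.

+£1492 million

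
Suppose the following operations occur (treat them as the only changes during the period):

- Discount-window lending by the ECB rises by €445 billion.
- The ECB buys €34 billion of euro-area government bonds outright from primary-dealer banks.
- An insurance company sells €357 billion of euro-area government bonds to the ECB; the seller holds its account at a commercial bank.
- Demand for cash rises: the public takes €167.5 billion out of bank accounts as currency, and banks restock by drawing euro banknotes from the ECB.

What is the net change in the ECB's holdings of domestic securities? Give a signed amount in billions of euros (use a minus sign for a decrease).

+€391 billion

ECB balance sheet:
  Assets:      Securities +€391B, Loans to banks +€445B
  Liabilities: Bank reserves +€668.5B, Currency in circulation +€167.5B
So the change in the ECB's holdings of domestic securities is +€391 billion.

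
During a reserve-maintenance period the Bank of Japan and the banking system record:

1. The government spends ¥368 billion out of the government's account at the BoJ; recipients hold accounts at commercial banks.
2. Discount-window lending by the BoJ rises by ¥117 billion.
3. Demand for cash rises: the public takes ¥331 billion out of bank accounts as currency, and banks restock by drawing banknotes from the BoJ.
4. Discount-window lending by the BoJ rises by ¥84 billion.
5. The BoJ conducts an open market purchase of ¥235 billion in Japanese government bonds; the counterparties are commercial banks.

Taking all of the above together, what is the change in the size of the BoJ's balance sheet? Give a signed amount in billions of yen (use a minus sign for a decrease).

+¥436 billion

Government spending ¥368 billion: only the composition of liabilities changes → 0.
Discount-window loan ¥117 billion: a BoJ asset is acquired → +¥117B.
Currency withdrawal ¥331 billion: only the composition of liabilities changes → 0.
Discount-window loan ¥84 billion: a BoJ asset is acquired → +¥84B.
OMO purchase (from banks) ¥235 billion: a BoJ asset is acquired → +¥235B.
Net: 0 + 117 + 0 + 84 + 235 = +¥436 billion.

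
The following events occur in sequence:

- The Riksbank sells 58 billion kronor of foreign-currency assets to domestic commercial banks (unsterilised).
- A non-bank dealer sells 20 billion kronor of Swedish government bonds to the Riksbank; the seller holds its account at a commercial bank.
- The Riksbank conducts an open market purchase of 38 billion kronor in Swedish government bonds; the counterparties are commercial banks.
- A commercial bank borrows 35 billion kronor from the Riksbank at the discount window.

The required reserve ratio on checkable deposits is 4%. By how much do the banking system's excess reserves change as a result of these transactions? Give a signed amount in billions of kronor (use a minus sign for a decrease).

+34.2 billion

FX sale 58 billion kronor: reserves −58B, deposits 0.
Asset purchase (from non-banks) 20 billion kronor: reserves +20B, deposits +20B.
OMO purchase (from banks) 38 billion kronor: reserves +38B, deposits 0.
Discount-window loan 35 billion kronor: reserves +35B, deposits 0.
Totals: Δreserves = +35B, Δdeposits = +20B.
Δrequired reserves = 4% × +20B = +0.8B.
Δexcess reserves = Δreserves − Δrequired = +35B − (+0.8B) = +34.2 billion.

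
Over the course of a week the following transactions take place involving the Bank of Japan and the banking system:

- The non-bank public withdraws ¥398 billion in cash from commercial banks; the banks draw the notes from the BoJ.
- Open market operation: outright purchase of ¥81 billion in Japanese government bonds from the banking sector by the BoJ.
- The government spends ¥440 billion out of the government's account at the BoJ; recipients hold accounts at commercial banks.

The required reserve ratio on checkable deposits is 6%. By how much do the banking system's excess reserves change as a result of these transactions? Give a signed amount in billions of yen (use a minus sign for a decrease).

+¥120.48 billion

Currency withdrawal ¥398 billion: reserves −¥398B, deposits −¥398B.
OMO purchase (from banks) ¥81 billion: reserves +¥81B, deposits 0.
Government spending ¥440 billion: reserves +¥440B, deposits +¥440B.
Totals: Δreserves = +¥123B, Δdeposits = +¥42B.
Δrequired reserves = 6% × +¥42B = +¥2.52B.
Δexcess reserves = Δreserves − Δrequired = +¥123B − (+¥2.52B) = +¥120.48 billion.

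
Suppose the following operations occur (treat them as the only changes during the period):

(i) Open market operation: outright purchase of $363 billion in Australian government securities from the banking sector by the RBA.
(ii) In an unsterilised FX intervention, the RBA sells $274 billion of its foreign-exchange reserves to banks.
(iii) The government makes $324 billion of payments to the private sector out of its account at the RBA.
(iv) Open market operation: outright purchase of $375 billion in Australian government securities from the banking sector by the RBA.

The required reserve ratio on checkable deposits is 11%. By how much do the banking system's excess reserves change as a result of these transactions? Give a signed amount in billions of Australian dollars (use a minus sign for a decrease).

OMO purchase (from banks) $363 billion: reserves +$363B, deposits 0.
FX sale $274 billion: reserves −$274B, deposits 0.
Government spending $324 billion: reserves +$324B, deposits +$324B.
OMO purchase (from banks) $375 billion: reserves +$375B, deposits 0.
Totals: Δreserves = +$788B, Δdeposits = +$324B.
Δrequired reserves = 11% × +$324B = +$35.64B.
Δexcess reserves = Δreserves − Δrequired = +$788B − (+$35.64B) = +$752.36 billion.

+$752.36 billion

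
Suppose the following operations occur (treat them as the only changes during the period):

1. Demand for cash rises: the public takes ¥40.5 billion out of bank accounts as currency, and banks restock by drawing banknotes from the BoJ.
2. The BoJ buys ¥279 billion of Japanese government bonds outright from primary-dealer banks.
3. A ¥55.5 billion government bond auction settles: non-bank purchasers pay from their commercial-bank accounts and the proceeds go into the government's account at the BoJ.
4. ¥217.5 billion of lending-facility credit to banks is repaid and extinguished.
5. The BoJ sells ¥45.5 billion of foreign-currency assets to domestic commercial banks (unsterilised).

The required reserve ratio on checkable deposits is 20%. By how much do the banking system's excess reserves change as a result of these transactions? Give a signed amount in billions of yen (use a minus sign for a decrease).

Currency withdrawal ¥40.5 billion: reserves −¥40.5B, deposits −¥40.5B.
OMO purchase (from banks) ¥279 billion: reserves +¥279B, deposits 0.
Government account inflow ¥55.5 billion: reserves −¥55.5B, deposits −¥55.5B.
Discount-window repayment ¥217.5 billion: reserves −¥217.5B, deposits 0.
FX sale ¥45.5 billion: reserves −¥45.5B, deposits 0.
Totals: Δreserves = −¥80B, Δdeposits = −¥96B.
Δrequired reserves = 20% × −¥96B = −¥19.2B.
Δexcess reserves = Δreserves − Δrequired = −¥80B − (−¥19.2B) = -¥60.8 billion.

-¥60.8 billion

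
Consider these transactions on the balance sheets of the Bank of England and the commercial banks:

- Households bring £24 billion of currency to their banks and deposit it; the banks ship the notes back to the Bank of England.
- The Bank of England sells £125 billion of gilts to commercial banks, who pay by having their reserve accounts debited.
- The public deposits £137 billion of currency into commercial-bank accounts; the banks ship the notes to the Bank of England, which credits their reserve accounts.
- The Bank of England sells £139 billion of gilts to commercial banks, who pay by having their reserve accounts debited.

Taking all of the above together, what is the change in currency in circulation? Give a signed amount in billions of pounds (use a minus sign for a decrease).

Bank of England balance sheet:
  Assets:      Securities −£264B
  Liabilities: Bank reserves −£103B, Currency in circulation −£161B
So the change in currency in circulation is -£161 billion.

-£161 billion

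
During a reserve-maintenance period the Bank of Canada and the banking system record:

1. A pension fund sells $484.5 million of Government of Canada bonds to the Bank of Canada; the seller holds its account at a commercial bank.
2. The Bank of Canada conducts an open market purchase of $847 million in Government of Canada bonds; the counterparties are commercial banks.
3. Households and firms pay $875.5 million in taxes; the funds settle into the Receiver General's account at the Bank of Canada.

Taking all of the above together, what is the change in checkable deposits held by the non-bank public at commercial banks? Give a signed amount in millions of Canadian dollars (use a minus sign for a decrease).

Asset purchase (from non-banks) $484.5 million: non-bank counterparties' bank balances rise → +$484.5M.
OMO purchase (from banks) $847 million: the counterparty is a bank, so public deposits are unchanged → 0.
Government account inflow $875.5 million: non-bank counterparties' bank balances fall → −$875.5M.
Net: 484.5 + 0 − 875.5 = -$391 million.

-$391 million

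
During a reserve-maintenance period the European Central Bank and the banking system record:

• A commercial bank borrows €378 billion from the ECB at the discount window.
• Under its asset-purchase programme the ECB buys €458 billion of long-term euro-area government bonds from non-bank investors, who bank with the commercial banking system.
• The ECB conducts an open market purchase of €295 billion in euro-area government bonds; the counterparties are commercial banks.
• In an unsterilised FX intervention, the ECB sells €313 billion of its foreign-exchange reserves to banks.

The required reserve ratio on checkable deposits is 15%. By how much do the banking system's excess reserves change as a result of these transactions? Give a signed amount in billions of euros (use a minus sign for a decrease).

+€749.3 billion

Discount-window loan €378 billion: reserves +€378B, deposits 0.
Asset purchase (from non-banks) €458 billion: reserves +€458B, deposits +€458B.
OMO purchase (from banks) €295 billion: reserves +€295B, deposits 0.
FX sale €313 billion: reserves −€313B, deposits 0.
Totals: Δreserves = +€818B, Δdeposits = +€458B.
Δrequired reserves = 15% × +€458B = +€68.7B.
Δexcess reserves = Δreserves − Δrequired = +€818B − (+€68.7B) = +€749.3 billion.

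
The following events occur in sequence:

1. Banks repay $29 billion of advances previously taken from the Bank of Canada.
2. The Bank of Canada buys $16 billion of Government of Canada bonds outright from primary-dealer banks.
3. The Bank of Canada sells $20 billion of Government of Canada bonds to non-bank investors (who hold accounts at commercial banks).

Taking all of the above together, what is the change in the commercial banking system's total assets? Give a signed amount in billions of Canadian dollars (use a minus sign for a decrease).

Discount-window repayment $29 billion: bank balance sheets shrink → −$29B.
OMO purchase (from banks) $16 billion: just an asset swap on bank balance sheets → 0.
Asset sale (to non-banks) $20 billion: bank balance sheets shrink → −$20B.
Net: −29 + 0 − 20 = -$49 billion.

-$49 billion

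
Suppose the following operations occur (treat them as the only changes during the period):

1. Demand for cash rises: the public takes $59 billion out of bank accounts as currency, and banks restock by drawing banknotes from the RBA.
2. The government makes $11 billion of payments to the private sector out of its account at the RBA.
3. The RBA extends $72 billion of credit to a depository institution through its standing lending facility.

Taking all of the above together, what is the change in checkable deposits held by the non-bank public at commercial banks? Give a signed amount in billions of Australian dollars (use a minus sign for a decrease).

Currency withdrawal $59 billion: non-bank counterparties' bank balances fall → −$59B.
Government spending $11 billion: non-bank counterparties' bank balances rise → +$11B.
Discount-window loan $72 billion: the counterparty is a bank, so public deposits are unchanged → 0.
Net: −59 + 11 + 0 = -$48 billion.

-$48 billion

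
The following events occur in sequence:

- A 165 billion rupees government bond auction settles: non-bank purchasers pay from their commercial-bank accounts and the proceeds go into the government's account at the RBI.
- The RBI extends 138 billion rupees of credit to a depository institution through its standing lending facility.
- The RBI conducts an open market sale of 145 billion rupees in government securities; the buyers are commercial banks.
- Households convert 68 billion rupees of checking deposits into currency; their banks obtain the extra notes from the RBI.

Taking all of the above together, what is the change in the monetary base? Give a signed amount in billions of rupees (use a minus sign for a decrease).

-172 billion

RBI balance sheet:
  Assets:      Securities −145B, Loans to banks +138B
  Liabilities: Bank reserves −240B, Currency in circulation +68B, Government deposits +165B
Commercial banking system:
  Assets:      Reserves at CB −240B, Securities +145B
  Liabilities: Checkable deposits −233B, Borrowings from CB +138B
Monetary base = currency + reserves: +68B + (−240B) = -172 billion.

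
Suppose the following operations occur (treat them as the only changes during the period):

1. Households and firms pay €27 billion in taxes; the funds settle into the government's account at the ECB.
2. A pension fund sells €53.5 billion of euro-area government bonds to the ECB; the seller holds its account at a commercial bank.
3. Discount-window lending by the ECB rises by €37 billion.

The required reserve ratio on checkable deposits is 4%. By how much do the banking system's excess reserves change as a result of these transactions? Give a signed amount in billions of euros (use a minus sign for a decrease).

+€62.44 billion

Government account inflow €27 billion: reserves −€27B, deposits −€27B.
Asset purchase (from non-banks) €53.5 billion: reserves +€53.5B, deposits +€53.5B.
Discount-window loan €37 billion: reserves +€37B, deposits 0.
Totals: Δreserves = +€63.5B, Δdeposits = +€26.5B.
Δrequired reserves = 4% × +€26.5B = +€1.06B.
Δexcess reserves = Δreserves − Δrequired = +€63.5B − (+€1.06B) = +€62.44 billion.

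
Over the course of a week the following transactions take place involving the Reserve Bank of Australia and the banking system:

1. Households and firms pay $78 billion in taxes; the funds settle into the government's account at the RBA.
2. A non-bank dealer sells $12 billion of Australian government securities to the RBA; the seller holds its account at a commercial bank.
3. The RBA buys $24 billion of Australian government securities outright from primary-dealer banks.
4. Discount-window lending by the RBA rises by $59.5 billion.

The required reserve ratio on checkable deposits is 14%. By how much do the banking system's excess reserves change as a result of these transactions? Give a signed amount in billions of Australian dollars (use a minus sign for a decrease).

+$26.74 billion

Government account inflow $78 billion: reserves −$78B, deposits −$78B.
Asset purchase (from non-banks) $12 billion: reserves +$12B, deposits +$12B.
OMO purchase (from banks) $24 billion: reserves +$24B, deposits 0.
Discount-window loan $59.5 billion: reserves +$59.5B, deposits 0.
Totals: Δreserves = +$17.5B, Δdeposits = −$66B.
Δrequired reserves = 14% × −$66B = −$9.24B.
Δexcess reserves = Δreserves − Δrequired = +$17.5B − (−$9.24B) = +$26.74 billion.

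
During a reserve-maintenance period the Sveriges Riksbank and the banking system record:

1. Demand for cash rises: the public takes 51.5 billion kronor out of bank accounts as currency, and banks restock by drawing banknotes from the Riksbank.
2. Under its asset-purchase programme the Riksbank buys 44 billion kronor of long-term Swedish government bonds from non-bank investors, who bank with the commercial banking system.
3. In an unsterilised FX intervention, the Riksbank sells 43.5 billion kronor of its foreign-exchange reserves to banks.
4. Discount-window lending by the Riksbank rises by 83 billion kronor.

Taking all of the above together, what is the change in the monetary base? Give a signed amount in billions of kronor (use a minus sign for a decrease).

+83.5 billion

Riksbank balance sheet:
  Assets:      Securities +44B, Loans to banks +83B, Foreign assets −43.5B
  Liabilities: Bank reserves +32B, Currency in circulation +51.5B
Commercial banking system:
  Assets:      Reserves at CB +32B, Foreign assets +43.5B
  Liabilities: Checkable deposits −7.5B, Borrowings from CB +83B
Monetary base = currency + reserves: +51.5B + (+32B) = +83.5 billion.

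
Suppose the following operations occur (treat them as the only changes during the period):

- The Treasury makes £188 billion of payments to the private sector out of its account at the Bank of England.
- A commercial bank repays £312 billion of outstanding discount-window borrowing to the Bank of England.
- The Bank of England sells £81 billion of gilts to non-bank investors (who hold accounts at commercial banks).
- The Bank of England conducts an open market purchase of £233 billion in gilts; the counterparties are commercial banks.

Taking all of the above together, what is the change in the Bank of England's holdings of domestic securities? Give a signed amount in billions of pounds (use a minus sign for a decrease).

+£152 billion

Government spending £188 billion: the Bank of England's securities portfolio is untouched → 0.
Discount-window repayment £312 billion: the Bank of England's securities portfolio is untouched → 0.
Asset sale (to non-banks) £81 billion: securities removed from the Bank of England's portfolio → −£81B.
OMO purchase (from banks) £233 billion: securities added to the Bank of England's portfolio → +£233B.
Net: 0 + 0 − 81 + 233 = +£152 billion.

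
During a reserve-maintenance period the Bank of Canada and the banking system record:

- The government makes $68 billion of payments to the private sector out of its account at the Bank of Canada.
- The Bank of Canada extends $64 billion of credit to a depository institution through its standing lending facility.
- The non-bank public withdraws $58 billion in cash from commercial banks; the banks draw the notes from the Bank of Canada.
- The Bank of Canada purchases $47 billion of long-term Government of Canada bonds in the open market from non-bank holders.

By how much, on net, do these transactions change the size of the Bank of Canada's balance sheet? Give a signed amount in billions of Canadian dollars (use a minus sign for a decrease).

Bank of Canada balance sheet:
  Assets:      Securities +$47B, Loans to banks +$64B
  Liabilities: Bank reserves +$121B, Currency in circulation +$58B, Government deposits −$68B
Change in total Bank of Canada assets = +$111 billion.

+$111 billion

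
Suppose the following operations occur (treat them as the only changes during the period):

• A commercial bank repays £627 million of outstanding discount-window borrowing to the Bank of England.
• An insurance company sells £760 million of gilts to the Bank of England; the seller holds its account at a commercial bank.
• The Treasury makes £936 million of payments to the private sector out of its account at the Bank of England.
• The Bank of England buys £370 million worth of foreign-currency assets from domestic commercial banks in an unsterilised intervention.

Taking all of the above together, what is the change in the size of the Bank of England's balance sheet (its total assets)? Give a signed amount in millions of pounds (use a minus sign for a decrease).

Discount-window repayment £627 million: a Bank of England asset is shed → −£627M.
Asset purchase (from non-banks) £760 million: a Bank of England asset is acquired → +£760M.
Government spending £936 million: only the composition of liabilities changes → 0.
FX purchase £370 million: a Bank of England asset is acquired → +£370M.
Net: −627 + 760 + 0 + 370 = +£503 million.

+£503 million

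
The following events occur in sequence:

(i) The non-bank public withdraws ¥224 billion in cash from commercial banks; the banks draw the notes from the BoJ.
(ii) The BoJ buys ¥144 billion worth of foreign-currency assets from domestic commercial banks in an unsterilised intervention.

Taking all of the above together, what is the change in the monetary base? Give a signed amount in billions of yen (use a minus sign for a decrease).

+¥144 billion

BoJ balance sheet:
  Assets:      Foreign assets +¥144B
  Liabilities: Bank reserves −¥80B, Currency in circulation +¥224B
Monetary base = currency + reserves: +¥224B + (−¥80B) = +¥144 billion.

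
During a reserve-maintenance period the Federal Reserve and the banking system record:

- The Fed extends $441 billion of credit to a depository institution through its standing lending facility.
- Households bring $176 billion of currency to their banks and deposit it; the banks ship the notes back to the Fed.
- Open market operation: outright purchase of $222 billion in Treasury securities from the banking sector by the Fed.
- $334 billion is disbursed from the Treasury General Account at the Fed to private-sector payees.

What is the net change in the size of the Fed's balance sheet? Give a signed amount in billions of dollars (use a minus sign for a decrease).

Fed balance sheet:
  Assets:      Securities +$222B, Loans to banks +$441B
  Liabilities: Bank reserves +$1173B, Currency in circulation −$176B, Government deposits −$334B
Commercial banking system:
  Assets:      Reserves at CB +$1173B, Securities −$222B
  Liabilities: Checkable deposits +$510B, Borrowings from CB +$441B
Change in total Fed assets = +$663 billion.

+$663 billion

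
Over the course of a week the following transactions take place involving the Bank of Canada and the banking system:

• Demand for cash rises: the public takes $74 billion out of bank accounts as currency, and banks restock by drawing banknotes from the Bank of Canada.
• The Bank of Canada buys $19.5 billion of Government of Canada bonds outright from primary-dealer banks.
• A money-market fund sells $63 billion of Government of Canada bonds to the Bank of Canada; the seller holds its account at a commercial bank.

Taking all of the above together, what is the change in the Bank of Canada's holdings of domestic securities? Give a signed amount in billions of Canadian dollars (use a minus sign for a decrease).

+$82.5 billion

Currency withdrawal $74 billion: the Bank of Canada's securities portfolio is untouched → 0.
OMO purchase (from banks) $19.5 billion: securities added to the Bank of Canada's portfolio → +$19.5B.
Asset purchase (from non-banks) $63 billion: securities added to the Bank of Canada's portfolio → +$63B.
Net: 0 + 19.5 + 63 = +$82.5 billion.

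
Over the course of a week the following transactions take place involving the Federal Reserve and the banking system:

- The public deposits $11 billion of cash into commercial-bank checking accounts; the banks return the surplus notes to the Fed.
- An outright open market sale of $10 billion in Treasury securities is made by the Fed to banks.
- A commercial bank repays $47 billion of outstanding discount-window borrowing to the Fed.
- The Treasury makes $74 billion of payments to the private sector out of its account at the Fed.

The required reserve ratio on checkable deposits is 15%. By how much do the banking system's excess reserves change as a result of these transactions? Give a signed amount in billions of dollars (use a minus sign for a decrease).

Currency deposit $11 billion: reserves +$11B, deposits +$11B.
OMO sale (to banks) $10 billion: reserves −$10B, deposits 0.
Discount-window repayment $47 billion: reserves −$47B, deposits 0.
Government spending $74 billion: reserves +$74B, deposits +$74B.
Totals: Δreserves = +$28B, Δdeposits = +$85B.
Δrequired reserves = 15% × +$85B = +$12.75B.
Δexcess reserves = Δreserves − Δrequired = +$28B − (+$12.75B) = +$15.25 billion.

+$15.25 billion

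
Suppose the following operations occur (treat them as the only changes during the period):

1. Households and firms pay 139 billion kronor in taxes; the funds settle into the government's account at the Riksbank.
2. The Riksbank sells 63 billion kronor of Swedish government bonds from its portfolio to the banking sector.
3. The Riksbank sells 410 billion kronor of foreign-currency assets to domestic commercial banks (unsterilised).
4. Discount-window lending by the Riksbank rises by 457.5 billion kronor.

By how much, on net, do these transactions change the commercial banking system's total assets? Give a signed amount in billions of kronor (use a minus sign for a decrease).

Riksbank balance sheet:
  Assets:      Securities −63B, Loans to banks +457.5B, Foreign assets −410B
  Liabilities: Bank reserves −154.5B, Government deposits +139B
Commercial banking system:
  Assets:      Reserves at CB −154.5B, Securities +63B, Foreign assets +410B
  Liabilities: Checkable deposits −139B, Borrowings from CB +457.5B
Change in total bank assets = +318.5 billion.

+318.5 billion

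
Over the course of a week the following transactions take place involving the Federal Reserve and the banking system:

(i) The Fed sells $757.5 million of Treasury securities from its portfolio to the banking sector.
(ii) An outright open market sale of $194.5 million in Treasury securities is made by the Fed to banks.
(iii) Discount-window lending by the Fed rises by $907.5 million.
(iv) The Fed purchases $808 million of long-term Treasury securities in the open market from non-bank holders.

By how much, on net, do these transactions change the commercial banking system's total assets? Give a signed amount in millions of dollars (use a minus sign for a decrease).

OMO sale (to banks) $757.5 million: just an asset swap on bank balance sheets → 0.
OMO sale (to banks) $194.5 million: just an asset swap on bank balance sheets → 0.
Discount-window loan $907.5 million: bank balance sheets expand → +$907.5M.
Asset purchase (from non-banks) $808 million: bank balance sheets expand → +$808M.
Net: 0 + 0 + 907.5 + 808 = +$1715.5 million.

+$1715.5 million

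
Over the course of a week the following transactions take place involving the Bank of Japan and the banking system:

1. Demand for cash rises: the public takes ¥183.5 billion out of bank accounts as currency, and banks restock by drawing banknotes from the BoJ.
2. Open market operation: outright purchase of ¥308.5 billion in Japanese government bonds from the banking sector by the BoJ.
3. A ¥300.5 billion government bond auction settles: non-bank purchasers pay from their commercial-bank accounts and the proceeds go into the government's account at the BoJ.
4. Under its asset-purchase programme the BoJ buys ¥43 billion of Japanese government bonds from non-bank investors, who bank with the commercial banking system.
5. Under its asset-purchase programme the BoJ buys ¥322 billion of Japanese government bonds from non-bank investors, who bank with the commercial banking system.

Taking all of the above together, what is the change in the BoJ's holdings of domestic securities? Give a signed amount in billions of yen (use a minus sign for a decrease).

Currency withdrawal ¥183.5 billion: the BoJ's securities portfolio is untouched → 0.
OMO purchase (from banks) ¥308.5 billion: securities added to the BoJ's portfolio → +¥308.5B.
Government account inflow ¥300.5 billion: the BoJ's securities portfolio is untouched → 0.
Asset purchase (from non-banks) ¥43 billion: securities added to the BoJ's portfolio → +¥43B.
Asset purchase (from non-banks) ¥322 billion: securities added to the BoJ's portfolio → +¥322B.
Net: 0 + 308.5 + 0 + 43 + 322 = +¥673.5 billion.

+¥673.5 billion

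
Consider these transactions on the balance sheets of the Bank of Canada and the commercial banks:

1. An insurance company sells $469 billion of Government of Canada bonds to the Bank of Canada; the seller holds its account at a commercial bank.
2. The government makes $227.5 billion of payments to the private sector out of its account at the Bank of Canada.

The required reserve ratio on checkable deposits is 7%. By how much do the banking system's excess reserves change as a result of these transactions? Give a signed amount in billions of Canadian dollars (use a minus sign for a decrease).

Asset purchase (from non-banks) $469 billion: reserves +$469B, deposits +$469B.
Government spending $227.5 billion: reserves +$227.5B, deposits +$227.5B.
Totals: Δreserves = +$696.5B, Δdeposits = +$696.5B.
Δrequired reserves = 7% × +$696.5B = +$48.755B.
Δexcess reserves = Δreserves − Δrequired = +$696.5B − (+$48.755B) = +$647.745 billion.

+$647.745 billion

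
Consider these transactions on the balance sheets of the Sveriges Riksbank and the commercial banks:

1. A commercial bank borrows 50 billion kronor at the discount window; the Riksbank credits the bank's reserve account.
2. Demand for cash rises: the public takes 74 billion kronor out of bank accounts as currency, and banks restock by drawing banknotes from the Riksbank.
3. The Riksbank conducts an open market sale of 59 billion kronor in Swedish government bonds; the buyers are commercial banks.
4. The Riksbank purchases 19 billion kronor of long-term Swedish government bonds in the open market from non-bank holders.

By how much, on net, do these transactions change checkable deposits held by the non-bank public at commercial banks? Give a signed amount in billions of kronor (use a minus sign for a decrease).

Riksbank balance sheet:
  Assets:      Securities −40B, Loans to banks +50B
  Liabilities: Bank reserves −64B, Currency in circulation +74B
Commercial banking system:
  Assets:      Reserves at CB −64B, Securities +59B
  Liabilities: Checkable deposits −55B, Borrowings from CB +50B
So the change in checkable deposits held by the non-bank public at commercial banks is -55 billion.

-55 billion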